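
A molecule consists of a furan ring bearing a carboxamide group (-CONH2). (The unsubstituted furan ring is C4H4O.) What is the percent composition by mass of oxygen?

28.80%

Atom tally by fragment:
  furan ring core → C:4 H:4 O:1
  (− 1 ring H displaced by substituents)
  + CONH2 → C:1 H:2 O:1 N:1
Element totals:
  C: 5
  H: 5
  N: 1
  O: 2
Molecular formula: C5H5NO2.
Molar mass = 111.100 g/mol.
Mass from O: 2 × 15.999 = 31.998 g/mol.
%O = 31.998 / 111.100 × 100 = 28.80%.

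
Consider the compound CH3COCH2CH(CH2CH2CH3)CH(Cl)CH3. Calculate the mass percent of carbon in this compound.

Element totals:
  C: 9
  H: 17
  Cl: 1
  O: 1
Molecular formula: C9H17ClO.
Molar mass = 176.684 g/mol.
Mass from C: 9 × 12.011 = 108.099 g/mol.
%C = 108.099 / 176.684 × 100 = 61.18%.

61.18%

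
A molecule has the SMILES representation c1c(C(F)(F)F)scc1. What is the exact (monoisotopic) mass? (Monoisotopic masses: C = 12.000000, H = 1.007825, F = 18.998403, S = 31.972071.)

151.9908

Atom tally by fragment:
  thiophene ring core → C:4 H:4 S:1
  (− 1 ring H displaced by substituents)
  + CF3 → C:1 F:3
Element totals:
  C: 5
  H: 3
  F: 3
  S: 1
Molecular formula: C5H3F3S.
  M = 5(12.0) + 3(1.007825) + 3(18.998403) + 31.972071
    = 60.000000 + 3.023475 + 56.995209 + 31.972071 = 151.990755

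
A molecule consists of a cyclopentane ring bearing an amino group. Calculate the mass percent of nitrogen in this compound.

Atom tally by fragment:
  cyclopentane ring core → C:5 H:10
  (− 1 ring H displaced by substituents)
  + NH2 → N:1 H:2
Element totals:
  C: 5
  H: 11
  N: 1
Molecular formula: C5H11N.
Molar mass = 85.150 g/mol.
Mass from N: 1 × 14.007 = 14.007 g/mol.
%N = 14.007 / 85.150 × 100 = 16.45%.

16.45%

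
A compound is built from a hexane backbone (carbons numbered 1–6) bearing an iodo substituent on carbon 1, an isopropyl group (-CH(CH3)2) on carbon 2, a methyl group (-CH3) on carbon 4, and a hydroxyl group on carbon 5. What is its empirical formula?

Atom tally by fragment:
  ICH2 → C:1 H:2 I:1
  CH(CH(CH3)2) → C:4 H:8
  CH2 → C:1 H:2
  CH(CH3) → C:2 H:4
  CH(OH) → C:1 H:2 O:1
  CH3 → C:1 H:3
Element totals:
  C: 10
  H: 21
  I: 1
  O: 1
Molecular formula: C10H21IO.
gcd of subscripts (10, 21, 1, 1) = 1, so the empirical formula equals the molecular formula.

C10H21IO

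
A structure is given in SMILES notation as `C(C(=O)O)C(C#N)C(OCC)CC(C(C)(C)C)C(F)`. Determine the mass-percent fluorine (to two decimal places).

Atom tally by fragment:
  HOOCCH2 → C:2 H:3 O:2
  CH(CN) → C:2 H:1 N:1
  CH(OC2H5) → C:3 H:6 O:1
  CH2 → C:1 H:2
  CH(C(CH3)3) → C:5 H:10
  CH2F → C:1 H:2 F:1
Element totals:
  C: 14
  H: 24
  F: 1
  N: 1
  O: 3
Molecular formula: C14H24FNO3.
Molar mass = 273.348 g/mol.
Mass from F: 1 × 18.998 = 18.998 g/mol.
%F = 18.998 / 273.348 × 100 = 6.95%.

6.95%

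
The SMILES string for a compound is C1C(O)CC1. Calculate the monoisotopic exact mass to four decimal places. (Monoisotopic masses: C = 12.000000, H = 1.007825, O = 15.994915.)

Atom tally by fragment:
  cyclobutane ring core → C:4 H:8
  (− 1 ring H displaced by substituents)
  + OH → O:1 H:1
Element totals:
  C: 4
  H: 8
  O: 1
Molecular formula: C4H8O.
  M = 4(12.0) + 8(1.007825) + 15.994915
    = 48.000000 + 8.062600 + 15.994915 = 72.057515

72.0575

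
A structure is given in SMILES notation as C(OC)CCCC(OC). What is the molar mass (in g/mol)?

Atom tally by fragment:
  CH3OCH2 → C:2 H:5 O:1
  CH2 → C:1 H:2
  CH2 → C:1 H:2
  CH2 → C:1 H:2
  CH2OCH3 → C:2 H:5 O:1
Element totals:
  C: 7
  H: 16
  O: 2
Molecular formula: C7H16O2.
  M = 7(12.011) + 16(1.008) + 2(15.999)
    = 84.077 + 16.128 + 31.998 = 132.203

132.20 g/mol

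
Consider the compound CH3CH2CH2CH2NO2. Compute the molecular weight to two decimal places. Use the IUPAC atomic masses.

Atom tally by fragment:
  CH3 → C:1 H:3
  CH2 → C:1 H:2
  CH2 → C:1 H:2
  CH2NO2 → C:1 H:2 N:1 O:2
Element totals:
  C: 4
  H: 9
  N: 1
  O: 2
Molecular formula: C4H9NO2.
  M = 4(12.011) + 9(1.008) + 14.007 + 2(15.999)
    = 48.044 + 9.072 + 14.007 + 31.998 = 103.121

103.12 g/mol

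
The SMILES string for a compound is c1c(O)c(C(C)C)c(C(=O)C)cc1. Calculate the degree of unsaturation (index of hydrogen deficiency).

Atom tally by fragment:
  benzene ring core → C:6 H:6
  (− 3 ring H displaced by substituents)
  + OH → O:1 H:1
  + CH(CH3)2 → C:3 H:7
  + COCH3 → C:2 H:3 O:1
Element totals:
  C: 11
  H: 14
  O: 2
Molecular formula: C11H14O2.
DoU = (2C + 2 + N − H − X) / 2 = (2·11 + 2 + 0 − 14 − 0) / 2 = 5.

5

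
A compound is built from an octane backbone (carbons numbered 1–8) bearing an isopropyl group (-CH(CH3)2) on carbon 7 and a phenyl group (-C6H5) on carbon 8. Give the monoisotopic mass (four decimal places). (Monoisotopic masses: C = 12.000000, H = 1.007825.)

Atom tally by fragment:
  CH3 → C:1 H:3
  CH2 → C:1 H:2
  CH2 → C:1 H:2
  CH2 → C:1 H:2
  CH2 → C:1 H:2
  CH2 → C:1 H:2
  CH(CH(CH3)2) → C:4 H:8
  CH2C6H5 → C:7 H:7
Element totals:
  C: 17
  H: 28
Molecular formula: C17H28.
  M = 17(12.0) + 28(1.007825)
    = 204.000000 + 28.219100 = 232.219100

232.2191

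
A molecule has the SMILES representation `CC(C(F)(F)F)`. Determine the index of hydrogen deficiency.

Atom tally by fragment:
  CH3 → C:1 H:3
  CH2CF3 → C:2 H:2 F:3
Element totals:
  C: 3
  H: 5
  F: 3
Molecular formula: C3H5F3.
DoU = (2C + 2 + N − H − X) / 2 = (2·3 + 2 + 0 − 5 − 3) / 2 = 0.

0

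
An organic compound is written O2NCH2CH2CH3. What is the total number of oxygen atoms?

2

Atom tally by fragment:
  O2NCH2 → C:1 H:2 N:1 O:2
  CH2 → C:1 H:2
  CH3 → C:1 H:3
Element totals:
  C: 3
  H: 7
  N: 1
  O: 2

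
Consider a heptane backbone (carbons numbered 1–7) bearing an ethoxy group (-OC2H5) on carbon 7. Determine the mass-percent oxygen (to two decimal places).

11.09%

Atom tally by fragment:
  CH3 → C:1 H:3
  CH2 → C:1 H:2
  CH2 → C:1 H:2
  CH2 → C:1 H:2
  CH2 → C:1 H:2
  CH2 → C:1 H:2
  CH2OC2H5 → C:3 H:7 O:1
Element totals:
  C: 9
  H: 20
  O: 1
Molecular formula: C9H20O.
Molar mass = 144.258 g/mol.
Mass from O: 1 × 15.999 = 15.999 g/mol.
%O = 15.999 / 144.258 × 100 = 11.09%.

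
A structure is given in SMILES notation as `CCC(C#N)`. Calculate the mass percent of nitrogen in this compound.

Atom tally by fragment:
  CH3 → C:1 H:3
  CH2 → C:1 H:2
  CH2CN → C:2 H:2 N:1
Element totals:
  C: 4
  H: 7
  N: 1
Molecular formula: C4H7N.
Molar mass = 69.107 g/mol.
Mass from N: 1 × 14.007 = 14.007 g/mol.
%N = 14.007 / 69.107 × 100 = 20.27%.

20.27%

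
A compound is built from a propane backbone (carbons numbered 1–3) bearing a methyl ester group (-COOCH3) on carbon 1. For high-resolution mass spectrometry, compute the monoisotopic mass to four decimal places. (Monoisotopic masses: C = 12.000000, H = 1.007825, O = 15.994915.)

102.0681

Atom tally by fragment:
  CH3OOCCH2 → C:3 H:5 O:2
  CH2 → C:1 H:2
  CH3 → C:1 H:3
Element totals:
  C: 5
  H: 10
  O: 2
Molecular formula: C5H10O2.
  M = 5(12.0) + 10(1.007825) + 2(15.994915)
    = 60.000000 + 10.078250 + 31.989830 = 102.068080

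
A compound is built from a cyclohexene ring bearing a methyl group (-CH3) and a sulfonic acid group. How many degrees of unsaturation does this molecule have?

2

Atom tally by fragment:
  cyclohexene ring core → C:6 H:10
  (− 2 ring H displaced by substituents)
  + CH3 → C:1 H:3
  + SO3H → S:1 O:3 H:1
Element totals:
  C: 7
  H: 12
  O: 3
  S: 1
Molecular formula: C7H12O3S.
DoU = (2C + 2 + N − H − X) / 2 = (2·7 + 2 + 0 − 12 − 0) / 2 = 2.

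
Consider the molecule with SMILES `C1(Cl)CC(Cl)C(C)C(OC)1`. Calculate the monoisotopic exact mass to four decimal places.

Atom tally by fragment:
  cyclopentane ring core → C:5 H:10
  (− 4 ring H displaced by substituents)
  + Cl → Cl:1
  + Cl → Cl:1
  + CH3 → C:1 H:3
  + OCH3 → C:1 H:3 O:1
Element totals:
  C: 7
  H: 12
  Cl: 2
  O: 1
Molecular formula: C7H12Cl2O.
  M = 7(12.0) + 12(1.007825) + 2(34.968853) + 15.994915
    = 84.000000 + 12.093900 + 69.937706 + 15.994915 = 182.026521

182.0265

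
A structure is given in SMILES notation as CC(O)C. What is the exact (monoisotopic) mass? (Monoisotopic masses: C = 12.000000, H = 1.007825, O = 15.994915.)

60.0575

Atom tally by fragment:
  CH3 → C:1 H:3
  CH(OH) → C:1 H:2 O:1
  CH3 → C:1 H:3
Element totals:
  C: 3
  H: 8
  O: 1
Molecular formula: C3H8O.
  M = 3(12.0) + 8(1.007825) + 15.994915
    = 36.000000 + 8.062600 + 15.994915 = 60.057515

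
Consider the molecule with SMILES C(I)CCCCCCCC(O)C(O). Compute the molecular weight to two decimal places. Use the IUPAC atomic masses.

Atom tally by fragment:
  ICH2 → C:1 H:2 I:1
  CH2 → C:1 H:2
  CH2 → C:1 H:2
  CH2 → C:1 H:2
  CH2 → C:1 H:2
  CH2 → C:1 H:2
  CH2 → C:1 H:2
  CH2 → C:1 H:2
  CH(OH) → C:1 H:2 O:1
  CH2OH → C:1 H:3 O:1
Element totals:
  C: 10
  H: 21
  I: 1
  O: 2
Molecular formula: C10H21IO2.
  M = 10(12.011) + 21(1.008) + 126.904 + 2(15.999)
    = 120.110 + 21.168 + 126.904 + 31.998 = 300.180

300.18 g/mol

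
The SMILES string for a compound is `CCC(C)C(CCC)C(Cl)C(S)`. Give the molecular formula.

Atom tally by fragment:
  CH3 → C:1 H:3
  CH2 → C:1 H:2
  CH(CH3) → C:2 H:4
  CH(CH2CH2CH3) → C:4 H:8
  CH(Cl) → C:1 H:1 Cl:1
  CH2SH → C:1 H:3 S:1
Element totals:
  C: 10
  H: 21
  Cl: 1
  S: 1

C10H21ClS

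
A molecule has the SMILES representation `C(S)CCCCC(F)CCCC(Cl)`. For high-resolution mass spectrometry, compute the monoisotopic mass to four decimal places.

Atom tally by fragment:
  HSCH2 → C:1 H:3 S:1
  CH2 → C:1 H:2
  CH2 → C:1 H:2
  CH2 → C:1 H:2
  CH2 → C:1 H:2
  CH(F) → C:1 H:1 F:1
  CH2 → C:1 H:2
  CH2 → C:1 H:2
  CH2 → C:1 H:2
  CH2Cl → C:1 H:2 Cl:1
Element totals:
  C: 10
  H: 20
  Cl: 1
  F: 1
  S: 1
Molecular formula: C10H20ClFS.
  M = 10(12.0) + 20(1.007825) + 34.968853 + 18.998403 + 31.972071
    = 120.000000 + 20.156500 + 34.968853 + 18.998403 + 31.972071 = 226.095827

226.0958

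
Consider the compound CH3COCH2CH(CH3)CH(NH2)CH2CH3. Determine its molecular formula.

Element totals:
  C: 8
  H: 17
  N: 1
  O: 1

C8H17NO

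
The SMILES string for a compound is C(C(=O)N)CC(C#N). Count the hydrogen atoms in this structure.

8

Atom tally by fragment:
  H2NOCCH2 → C:2 H:4 O:1 N:1
  CH2 → C:1 H:2
  CH2CN → C:2 H:2 N:1
Element totals:
  C: 5
  H: 8
  N: 2
  O: 1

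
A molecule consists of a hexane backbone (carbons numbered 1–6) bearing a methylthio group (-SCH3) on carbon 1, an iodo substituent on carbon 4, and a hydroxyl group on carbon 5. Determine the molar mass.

Atom tally by fragment:
  CH3SCH2 → C:2 H:5 S:1
  CH2 → C:1 H:2
  CH2 → C:1 H:2
  CH(I) → C:1 H:1 I:1
  CH(OH) → C:1 H:2 O:1
  CH3 → C:1 H:3
Element totals:
  C: 7
  H: 15
  I: 1
  O: 1
  S: 1
Molecular formula: C7H15IOS.
  M = 7(12.011) + 15(1.008) + 126.904 + 15.999 + 32.06
    = 84.077 + 15.120 + 126.904 + 15.999 + 32.060 = 274.160

274.16 g/mol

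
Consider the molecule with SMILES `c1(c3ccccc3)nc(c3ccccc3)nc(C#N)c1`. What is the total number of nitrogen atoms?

3

Atom tally by fragment:
  pyrimidine ring core → C:4 H:4 N:2
  (− 3 ring H displaced by substituents)
  + C6H5 → C:6 H:5
  + C6H5 → C:6 H:5
  + CN → C:1 N:1
Element totals:
  C: 17
  H: 11
  N: 3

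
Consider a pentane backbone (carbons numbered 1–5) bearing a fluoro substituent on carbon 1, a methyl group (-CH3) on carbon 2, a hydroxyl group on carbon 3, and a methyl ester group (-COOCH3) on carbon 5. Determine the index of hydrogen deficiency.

1

Atom tally by fragment:
  FCH2 → C:1 H:2 F:1
  CH(CH3) → C:2 H:4
  CH(OH) → C:1 H:2 O:1
  CH2 → C:1 H:2
  CH2COOCH3 → C:3 H:5 O:2
Element totals:
  C: 8
  H: 15
  F: 1
  O: 3
Molecular formula: C8H15FO3.
DoU = (2C + 2 + N − H − X) / 2 = (2·8 + 2 + 0 − 15 − 1) / 2 = 1.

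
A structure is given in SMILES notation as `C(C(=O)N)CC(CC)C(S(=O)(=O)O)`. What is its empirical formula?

Atom tally by fragment:
  H2NOCCH2 → C:2 H:4 O:1 N:1
  CH2 → C:1 H:2
  CH(C2H5) → C:3 H:6
  CH2SO3H → C:1 H:3 S:1 O:3
Element totals:
  C: 7
  H: 15
  N: 1
  O: 4
  S: 1
Molecular formula: C7H15NO4S.
gcd of subscripts (7, 15, 1, 4, 1) = 1, so the empirical formula equals the molecular formula.

C7H15NO4S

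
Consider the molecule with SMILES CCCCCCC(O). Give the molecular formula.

Atom tally by fragment:
  CH3 → C:1 H:3
  CH2 → C:1 H:2
  CH2 → C:1 H:2
  CH2 → C:1 H:2
  CH2 → C:1 H:2
  CH2 → C:1 H:2
  CH2OH → C:1 H:3 O:1
Element totals:
  C: 7
  H: 16
  O: 1

C7H16O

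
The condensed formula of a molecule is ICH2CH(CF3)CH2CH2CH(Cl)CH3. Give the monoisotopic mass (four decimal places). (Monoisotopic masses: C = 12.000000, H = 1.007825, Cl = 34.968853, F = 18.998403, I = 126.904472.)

313.9546

Atom tally by fragment:
  ICH2 → C:1 H:2 I:1
  CH(CF3) → C:2 H:1 F:3
  CH2 → C:1 H:2
  CH2 → C:1 H:2
  CH(Cl) → C:1 H:1 Cl:1
  CH3 → C:1 H:3
Element totals:
  C: 7
  H: 11
  Cl: 1
  F: 3
  I: 1
Molecular formula: C7H11ClF3I.
  M = 7(12.0) + 11(1.007825) + 34.968853 + 3(18.998403) + 126.904472
    = 84.000000 + 11.086075 + 34.968853 + 56.995209 + 126.904472 = 313.954609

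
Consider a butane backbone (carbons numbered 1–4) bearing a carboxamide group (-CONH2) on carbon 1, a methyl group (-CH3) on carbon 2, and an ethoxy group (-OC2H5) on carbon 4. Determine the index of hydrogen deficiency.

1

Atom tally by fragment:
  H2NOCCH2 → C:2 H:4 O:1 N:1
  CH(CH3) → C:2 H:4
  CH2 → C:1 H:2
  CH2OC2H5 → C:3 H:7 O:1
Element totals:
  C: 8
  H: 17
  N: 1
  O: 2
Molecular formula: C8H17NO2.
DoU = (2C + 2 + N − H − X) / 2 = (2·8 + 2 + 1 − 17 − 0) / 2 = 1.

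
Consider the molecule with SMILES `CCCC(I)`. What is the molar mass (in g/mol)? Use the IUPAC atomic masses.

184.02 g/mol

Atom tally by fragment:
  CH3 → C:1 H:3
  CH2 → C:1 H:2
  CH2 → C:1 H:2
  CH2I → C:1 H:2 I:1
Element totals:
  C: 4
  H: 9
  I: 1
Molecular formula: C4H9I.
  M = 4(12.011) + 9(1.008) + 126.904
    = 48.044 + 9.072 + 126.904 = 184.020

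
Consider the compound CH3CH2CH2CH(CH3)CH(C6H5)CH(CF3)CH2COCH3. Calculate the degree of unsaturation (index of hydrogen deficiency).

Element totals:
  C: 17
  H: 23
  F: 3
  O: 1
Molecular formula: C17H23F3O.
DoU = (2C + 2 + N − H − X) / 2 = (2·17 + 2 + 0 − 23 − 3) / 2 = 5.

5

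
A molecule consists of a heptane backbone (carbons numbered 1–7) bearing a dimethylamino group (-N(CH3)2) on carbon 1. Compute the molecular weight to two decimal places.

Atom tally by fragment:
  (CH3)2NCH2 → C:3 H:8 N:1
  CH2 → C:1 H:2
  CH2 → C:1 H:2
  CH2 → C:1 H:2
  CH2 → C:1 H:2
  CH2 → C:1 H:2
  CH3 → C:1 H:3
Element totals:
  C: 9
  H: 21
  N: 1
Molecular formula: C9H21N.
  M = 9(12.011) + 21(1.008) + 14.007
    = 108.099 + 21.168 + 14.007 = 143.274

143.27 g/mol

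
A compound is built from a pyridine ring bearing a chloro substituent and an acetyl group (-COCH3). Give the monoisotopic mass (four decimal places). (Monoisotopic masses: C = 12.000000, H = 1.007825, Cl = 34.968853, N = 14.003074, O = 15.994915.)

155.0138

Atom tally by fragment:
  pyridine ring core → C:5 H:5 N:1
  (− 2 ring H displaced by substituents)
  + Cl → Cl:1
  + COCH3 → C:2 H:3 O:1
Element totals:
  C: 7
  H: 6
  Cl: 1
  N: 1
  O: 1
Molecular formula: C7H6ClNO.
  M = 7(12.0) + 6(1.007825) + 34.968853 + 14.003074 + 15.994915
    = 84.000000 + 6.046950 + 34.968853 + 14.003074 + 15.994915 = 155.013792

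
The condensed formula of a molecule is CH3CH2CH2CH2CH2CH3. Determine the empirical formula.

Atom tally by fragment:
  CH3 → C:1 H:3
  CH2 → C:1 H:2
  CH2 → C:1 H:2
  CH2 → C:1 H:2
  CH2 → C:1 H:2
  CH3 → C:1 H:3
Element totals:
  C: 6
  H: 14
Molecular formula: C6H14.
gcd of subscripts = 2; dividing each by 2:
  C: 6/2 = 3
  H: 14/2 = 7

C3H7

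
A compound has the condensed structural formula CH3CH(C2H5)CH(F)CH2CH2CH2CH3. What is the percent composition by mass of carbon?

73.91%

Atom tally by fragment:
  CH3 → C:1 H:3
  CH(C2H5) → C:3 H:6
  CH(F) → C:1 H:1 F:1
  CH2 → C:1 H:2
  CH2 → C:1 H:2
  CH2 → C:1 H:2
  CH3 → C:1 H:3
Element totals:
  C: 9
  H: 19
  F: 1
Molecular formula: C9H19F.
Molar mass = 146.249 g/mol.
Mass from C: 9 × 12.011 = 108.099 g/mol.
%C = 108.099 / 146.249 × 100 = 73.91%.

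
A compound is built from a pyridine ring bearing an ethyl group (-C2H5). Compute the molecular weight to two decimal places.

Atom tally by fragment:
  pyridine ring core → C:5 H:5 N:1
  (− 1 ring H displaced by substituents)
  + C2H5 → C:2 H:5
Element totals:
  C: 7
  H: 9
  N: 1
Molecular formula: C7H9N.
  M = 7(12.011) + 9(1.008) + 14.007
    = 84.077 + 9.072 + 14.007 = 107.156

107.16 g/mol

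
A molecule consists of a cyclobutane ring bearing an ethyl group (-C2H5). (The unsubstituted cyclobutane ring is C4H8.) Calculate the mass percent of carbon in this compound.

85.63%

Atom tally by fragment:
  cyclobutane ring core → C:4 H:8
  (− 1 ring H displaced by substituents)
  + C2H5 → C:2 H:5
Element totals:
  C: 6
  H: 12
Molecular formula: C6H12.
Molar mass = 84.162 g/mol.
Mass from C: 6 × 12.011 = 72.066 g/mol.
%C = 72.066 / 84.162 × 100 = 85.63%.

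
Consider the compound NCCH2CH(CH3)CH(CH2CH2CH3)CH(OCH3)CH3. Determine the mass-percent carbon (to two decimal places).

Atom tally by fragment:
  NCCH2 → C:2 H:2 N:1
  CH(CH3) → C:2 H:4
  CH(CH2CH2CH3) → C:4 H:8
  CH(OCH3) → C:2 H:4 O:1
  CH3 → C:1 H:3
Element totals:
  C: 11
  H: 21
  N: 1
  O: 1
Molecular formula: C11H21NO.
Molar mass = 183.295 g/mol.
Mass from C: 11 × 12.011 = 132.121 g/mol.
%C = 132.121 / 183.295 × 100 = 72.08%.

72.08%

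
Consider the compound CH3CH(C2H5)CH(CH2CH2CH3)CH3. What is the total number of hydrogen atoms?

Atom tally by fragment:
  CH3 → C:1 H:3
  CH(C2H5) → C:3 H:6
  CH(CH2CH2CH3) → C:4 H:8
  CH3 → C:1 H:3
Element totals:
  C: 9
  H: 20

20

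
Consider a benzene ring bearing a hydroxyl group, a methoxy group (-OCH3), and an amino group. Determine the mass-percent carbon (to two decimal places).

Atom tally by fragment:
  benzene ring core → C:6 H:6
  (− 3 ring H displaced by substituents)
  + OH → O:1 H:1
  + OCH3 → C:1 H:3 O:1
  + NH2 → N:1 H:2
Element totals:
  C: 7
  H: 9
  N: 1
  O: 2
Molecular formula: C7H9NO2.
Molar mass = 139.154 g/mol.
Mass from C: 7 × 12.011 = 84.077 g/mol.
%C = 84.077 / 139.154 × 100 = 60.42%.

60.42%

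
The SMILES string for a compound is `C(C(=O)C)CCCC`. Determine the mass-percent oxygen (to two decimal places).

14.01%

Atom tally by fragment:
  CH3COCH2 → C:3 H:5 O:1
  CH2 → C:1 H:2
  CH2 → C:1 H:2
  CH2 → C:1 H:2
  CH3 → C:1 H:3
Element totals:
  C: 7
  H: 14
  O: 1
Molecular formula: C7H14O.
Molar mass = 114.188 g/mol.
Mass from O: 1 × 15.999 = 15.999 g/mol.
%O = 15.999 / 114.188 × 100 = 14.01%.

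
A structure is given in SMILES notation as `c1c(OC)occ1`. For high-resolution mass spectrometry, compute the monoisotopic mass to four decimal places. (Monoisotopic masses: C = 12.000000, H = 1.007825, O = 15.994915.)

Atom tally by fragment:
  furan ring core → C:4 H:4 O:1
  (− 1 ring H displaced by substituents)
  + OCH3 → C:1 H:3 O:1
Element totals:
  C: 5
  H: 6
  O: 2
Molecular formula: C5H6O2.
  M = 5(12.0) + 6(1.007825) + 2(15.994915)
    = 60.000000 + 6.046950 + 31.989830 = 98.036780

98.0368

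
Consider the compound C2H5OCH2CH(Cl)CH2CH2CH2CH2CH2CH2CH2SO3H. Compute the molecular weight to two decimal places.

286.81 g/mol

Atom tally by fragment:
  C2H5OCH2 → C:3 H:7 O:1
  CH(Cl) → C:1 H:1 Cl:1
  CH2 → C:1 H:2
  CH2 → C:1 H:2
  CH2 → C:1 H:2
  CH2 → C:1 H:2
  CH2 → C:1 H:2
  CH2 → C:1 H:2
  CH2SO3H → C:1 H:3 S:1 O:3
Element totals:
  C: 11
  H: 23
  Cl: 1
  O: 4
  S: 1
Molecular formula: C11H23ClO4S.
  M = 11(12.011) + 23(1.008) + 35.45 + 4(15.999) + 32.06
    = 132.121 + 23.184 + 35.450 + 63.996 + 32.060 = 286.811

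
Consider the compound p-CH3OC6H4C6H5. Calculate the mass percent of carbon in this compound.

84.75%

Atom tally by fragment:
  benzene ring core → C:6 H:6
  (− 2 ring H displaced by substituents)
  + OCH3 → C:1 H:3 O:1
  + C6H5 → C:6 H:5
Element totals:
  C: 13
  H: 12
  O: 1
Molecular formula: C13H12O.
Molar mass = 184.238 g/mol.
Mass from C: 13 × 12.011 = 156.143 g/mol.
%C = 156.143 / 184.238 × 100 = 84.75%.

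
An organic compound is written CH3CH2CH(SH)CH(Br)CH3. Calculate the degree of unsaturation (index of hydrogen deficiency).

0

Atom tally by fragment:
  CH3 → C:1 H:3
  CH2 → C:1 H:2
  CH(SH) → C:1 H:2 S:1
  CH(Br) → C:1 H:1 Br:1
  CH3 → C:1 H:3
Element totals:
  C: 5
  H: 11
  Br: 1
  S: 1
Molecular formula: C5H11BrS.
DoU = (2C + 2 + N − H − X) / 2 = (2·5 + 2 + 0 − 11 − 1) / 2 = 0.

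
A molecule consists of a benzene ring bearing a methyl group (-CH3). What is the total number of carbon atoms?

7

Atom tally by fragment:
  benzene ring core → C:6 H:6
  (− 1 ring H displaced by substituents)
  + CH3 → C:1 H:3
Element totals:
  C: 7
  H: 8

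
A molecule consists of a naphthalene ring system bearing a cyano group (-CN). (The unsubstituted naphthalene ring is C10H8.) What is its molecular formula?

C11H7N

Atom tally by fragment:
  naphthalene ring system core → C:10 H:8
  (− 1 ring H displaced by substituents)
  + CN → C:1 N:1
Element totals:
  C: 11
  H: 7
  N: 1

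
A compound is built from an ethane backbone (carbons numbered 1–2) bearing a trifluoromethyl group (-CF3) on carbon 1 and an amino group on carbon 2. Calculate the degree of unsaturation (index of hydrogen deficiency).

0

Atom tally by fragment:
  F3CCH2 → C:2 H:2 F:3
  CH2NH2 → C:1 H:4 N:1
Element totals:
  C: 3
  H: 6
  F: 3
  N: 1
Molecular formula: C3H6F3N.
DoU = (2C + 2 + N − H − X) / 2 = (2·3 + 2 + 1 − 6 − 3) / 2 = 0.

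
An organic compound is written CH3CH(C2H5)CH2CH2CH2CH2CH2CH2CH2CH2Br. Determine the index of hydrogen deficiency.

Element totals:
  C: 12
  H: 25
  Br: 1
Molecular formula: C12H25Br.
DoU = (2C + 2 + N − H − X) / 2 = (2·12 + 2 + 0 − 25 − 1) / 2 = 0.

0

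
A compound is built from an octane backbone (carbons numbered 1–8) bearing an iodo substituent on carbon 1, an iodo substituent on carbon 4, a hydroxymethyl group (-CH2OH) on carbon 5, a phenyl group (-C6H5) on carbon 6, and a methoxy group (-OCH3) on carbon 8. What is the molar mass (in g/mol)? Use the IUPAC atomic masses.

502.17 g/mol

Atom tally by fragment:
  ICH2 → C:1 H:2 I:1
  CH2 → C:1 H:2
  CH2 → C:1 H:2
  CH(I) → C:1 H:1 I:1
  CH(CH2OH) → C:2 H:4 O:1
  CH(C6H5) → C:7 H:6
  CH2 → C:1 H:2
  CH2OCH3 → C:2 H:5 O:1
Element totals:
  C: 16
  H: 24
  I: 2
  O: 2
Molecular formula: C16H24I2O2.
  M = 16(12.011) + 24(1.008) + 2(126.904) + 2(15.999)
    = 192.176 + 24.192 + 253.808 + 31.998 = 502.174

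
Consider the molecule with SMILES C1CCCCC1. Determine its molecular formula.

C6H12

Atom tally by fragment:
  cyclohexane ring core → C:6 H:12
Element totals:
  C: 6
  H: 12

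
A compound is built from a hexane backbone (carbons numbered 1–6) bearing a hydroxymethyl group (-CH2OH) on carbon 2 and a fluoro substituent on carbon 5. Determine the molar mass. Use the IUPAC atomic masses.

Atom tally by fragment:
  CH3 → C:1 H:3
  CH(CH2OH) → C:2 H:4 O:1
  CH2 → C:1 H:2
  CH2 → C:1 H:2
  CH(F) → C:1 H:1 F:1
  CH3 → C:1 H:3
Element totals:
  C: 7
  H: 15
  F: 1
  O: 1
Molecular formula: C7H15FO.
  M = 7(12.011) + 15(1.008) + 18.998 + 15.999
    = 84.077 + 15.120 + 18.998 + 15.999 = 134.194

134.19 g/mol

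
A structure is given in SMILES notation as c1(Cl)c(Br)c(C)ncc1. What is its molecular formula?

C6H5BrClN

Atom tally by fragment:
  pyridine ring core → C:5 H:5 N:1
  (− 3 ring H displaced by substituents)
  + Cl → Cl:1
  + Br → Br:1
  + CH3 → C:1 H:3
Element totals:
  C: 6
  H: 5
  Br: 1
  Cl: 1
  N: 1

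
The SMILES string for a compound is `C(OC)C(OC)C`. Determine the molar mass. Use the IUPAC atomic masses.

104.15 g/mol

Atom tally by fragment:
  CH3OCH2 → C:2 H:5 O:1
  CH(OCH3) → C:2 H:4 O:1
  CH3 → C:1 H:3
Element totals:
  C: 5
  H: 12
  O: 2
Molecular formula: C5H12O2.
  M = 5(12.011) + 12(1.008) + 2(15.999)
    = 60.055 + 12.096 + 31.998 = 104.149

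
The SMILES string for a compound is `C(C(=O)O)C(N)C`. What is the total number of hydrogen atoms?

9

Atom tally by fragment:
  HOOCCH2 → C:2 H:3 O:2
  CH(NH2) → C:1 H:3 N:1
  CH3 → C:1 H:3
Element totals:
  C: 4
  H: 9
  N: 1
  O: 2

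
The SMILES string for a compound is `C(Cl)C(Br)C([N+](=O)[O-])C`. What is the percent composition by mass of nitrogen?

Atom tally by fragment:
  ClCH2 → C:1 H:2 Cl:1
  CH(Br) → C:1 H:1 Br:1
  CH(NO2) → C:1 H:1 N:1 O:2
  CH3 → C:1 H:3
Element totals:
  C: 4
  H: 7
  Br: 1
  Cl: 1
  N: 1
  O: 2
Molecular formula: C4H7BrClNO2.
Molar mass = 216.459 g/mol.
Mass from N: 1 × 14.007 = 14.007 g/mol.
%N = 14.007 / 216.459 × 100 = 6.47%.

6.47%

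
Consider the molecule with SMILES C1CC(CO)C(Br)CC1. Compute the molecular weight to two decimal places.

193.08 g/mol

Atom tally by fragment:
  cyclohexane ring core → C:6 H:12
  (− 2 ring H displaced by substituents)
  + CH2OH → C:1 H:3 O:1
  + Br → Br:1
Element totals:
  C: 7
  H: 13
  Br: 1
  O: 1
Molecular formula: C7H13BrO.
  M = 7(12.011) + 13(1.008) + 79.904 + 15.999
    = 84.077 + 13.104 + 79.904 + 15.999 = 193.084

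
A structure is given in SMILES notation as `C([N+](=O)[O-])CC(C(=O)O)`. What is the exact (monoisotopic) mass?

Atom tally by fragment:
  O2NCH2 → C:1 H:2 N:1 O:2
  CH2 → C:1 H:2
  CH2COOH → C:2 H:3 O:2
Element totals:
  C: 4
  H: 7
  N: 1
  O: 4
Molecular formula: C4H7NO4.
  M = 4(12.0) + 7(1.007825) + 14.003074 + 4(15.994915)
    = 48.000000 + 7.054775 + 14.003074 + 63.979660 = 133.037509

133.0375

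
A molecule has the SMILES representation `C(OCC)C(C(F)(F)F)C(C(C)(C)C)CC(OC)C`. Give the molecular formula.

Atom tally by fragment:
  C2H5OCH2 → C:3 H:7 O:1
  CH(CF3) → C:2 H:1 F:3
  CH(C(CH3)3) → C:5 H:10
  CH2 → C:1 H:2
  CH(OCH3) → C:2 H:4 O:1
  CH3 → C:1 H:3
Element totals:
  C: 14
  H: 27
  F: 3
  O: 2

C14H27F3O2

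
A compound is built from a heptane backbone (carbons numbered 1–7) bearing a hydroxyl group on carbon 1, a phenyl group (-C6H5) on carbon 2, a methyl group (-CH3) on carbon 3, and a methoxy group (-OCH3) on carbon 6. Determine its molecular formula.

Atom tally by fragment:
  HOCH2 → C:1 H:3 O:1
  CH(C6H5) → C:7 H:6
  CH(CH3) → C:2 H:4
  CH2 → C:1 H:2
  CH2 → C:1 H:2
  CH(OCH3) → C:2 H:4 O:1
  CH3 → C:1 H:3
Element totals:
  C: 15
  H: 24
  O: 2

C15H24O2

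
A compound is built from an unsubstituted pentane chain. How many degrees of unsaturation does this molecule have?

Atom tally by fragment:
  CH3 → C:1 H:3
  CH2 → C:1 H:2
  CH2 → C:1 H:2
  CH2 → C:1 H:2
  CH3 → C:1 H:3
Element totals:
  C: 5
  H: 12
Molecular formula: C5H12.
DoU = (2C + 2 + N − H − X) / 2 = (2·5 + 2 + 0 − 12 − 0) / 2 = 0.

0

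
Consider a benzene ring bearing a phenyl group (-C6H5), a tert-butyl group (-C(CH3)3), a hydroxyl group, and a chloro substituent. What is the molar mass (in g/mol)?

260.76 g/mol

Atom tally by fragment:
  benzene ring core → C:6 H:6
  (− 4 ring H displaced by substituents)
  + C6H5 → C:6 H:5
  + C(CH3)3 → C:4 H:9
  + OH → O:1 H:1
  + Cl → Cl:1
Element totals:
  C: 16
  H: 17
  Cl: 1
  O: 1
Molecular formula: C16H17ClO.
  M = 16(12.011) + 17(1.008) + 35.45 + 15.999
    = 192.176 + 17.136 + 35.450 + 15.999 = 260.761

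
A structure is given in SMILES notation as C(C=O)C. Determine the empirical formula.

C3H6O

Atom tally by fragment:
  OHCCH2 → C:2 H:3 O:1
  CH3 → C:1 H:3
Element totals:
  C: 3
  H: 6
  O: 1
Molecular formula: C3H6O.
gcd of subscripts (3, 6, 1) = 1, so the empirical formula equals the molecular formula.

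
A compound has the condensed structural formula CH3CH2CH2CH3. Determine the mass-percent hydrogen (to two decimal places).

Element totals:
  C: 4
  H: 10
Molecular formula: C4H10.
Molar mass = 58.124 g/mol.
Mass from H: 10 × 1.008 = 10.080 g/mol.
%H = 10.080 / 58.124 × 100 = 17.34%.

17.34%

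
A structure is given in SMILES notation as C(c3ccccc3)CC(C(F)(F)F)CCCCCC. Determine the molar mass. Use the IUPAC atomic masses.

272.35 g/mol

Atom tally by fragment:
  C6H5CH2 → C:7 H:7
  CH2 → C:1 H:2
  CH(CF3) → C:2 H:1 F:3
  CH2 → C:1 H:2
  CH2 → C:1 H:2
  CH2 → C:1 H:2
  CH2 → C:1 H:2
  CH2 → C:1 H:2
  CH3 → C:1 H:3
Element totals:
  C: 16
  H: 23
  F: 3
Molecular formula: C16H23F3.
  M = 16(12.011) + 23(1.008) + 3(18.998)
    = 192.176 + 23.184 + 56.994 = 272.354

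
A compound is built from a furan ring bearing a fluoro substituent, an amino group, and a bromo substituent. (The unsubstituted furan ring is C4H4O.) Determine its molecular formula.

Atom tally by fragment:
  furan ring core → C:4 H:4 O:1
  (− 3 ring H displaced by substituents)
  + F → F:1
  + NH2 → N:1 H:2
  + Br → Br:1
Element totals:
  C: 4
  H: 3
  Br: 1
  F: 1
  N: 1
  O: 1

C4H3BrFNO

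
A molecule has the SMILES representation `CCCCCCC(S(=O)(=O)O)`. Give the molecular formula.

Atom tally by fragment:
  CH3 → C:1 H:3
  CH2 → C:1 H:2
  CH2 → C:1 H:2
  CH2 → C:1 H:2
  CH2 → C:1 H:2
  CH2 → C:1 H:2
  CH2SO3H → C:1 H:3 S:1 O:3
Element totals:
  C: 7
  H: 16
  O: 3
  S: 1

C7H16O3S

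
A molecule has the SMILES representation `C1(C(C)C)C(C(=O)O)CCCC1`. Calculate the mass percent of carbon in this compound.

Atom tally by fragment:
  cyclohexane ring core → C:6 H:12
  (− 2 ring H displaced by substituents)
  + CH(CH3)2 → C:3 H:7
  + COOH → C:1 H:1 O:2
Element totals:
  C: 10
  H: 18
  O: 2
Molecular formula: C10H18O2.
Molar mass = 170.252 g/mol.
Mass from C: 10 × 12.011 = 120.110 g/mol.
%C = 120.110 / 170.252 × 100 = 70.55%.

70.55%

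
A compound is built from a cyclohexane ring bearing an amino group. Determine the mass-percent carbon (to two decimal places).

72.66%

Atom tally by fragment:
  cyclohexane ring core → C:6 H:12
  (− 1 ring H displaced by substituents)
  + NH2 → N:1 H:2
Element totals:
  C: 6
  H: 13
  N: 1
Molecular formula: C6H13N.
Molar mass = 99.177 g/mol.
Mass from C: 6 × 12.011 = 72.066 g/mol.
%C = 72.066 / 99.177 × 100 = 72.66%.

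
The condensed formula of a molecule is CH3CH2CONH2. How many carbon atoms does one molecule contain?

Element totals:
  C: 3
  H: 7
  N: 1
  O: 1

3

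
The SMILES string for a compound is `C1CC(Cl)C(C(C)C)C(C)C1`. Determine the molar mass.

Atom tally by fragment:
  cyclohexane ring core → C:6 H:12
  (− 3 ring H displaced by substituents)
  + Cl → Cl:1
  + CH(CH3)2 → C:3 H:7
  + CH3 → C:1 H:3
Element totals:
  C: 10
  H: 19
  Cl: 1
Molecular formula: C10H19Cl.
  M = 10(12.011) + 19(1.008) + 35.45
    = 120.110 + 19.152 + 35.450 = 174.712

174.71 g/mol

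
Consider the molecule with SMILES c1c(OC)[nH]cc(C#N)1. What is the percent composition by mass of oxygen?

Atom tally by fragment:
  pyrrole ring core → C:4 H:5 N:1
  (− 2 ring H displaced by substituents)
  + OCH3 → C:1 H:3 O:1
  + CN → C:1 N:1
Element totals:
  C: 6
  H: 6
  N: 2
  O: 1
Molecular formula: C6H6N2O.
Molar mass = 122.127 g/mol.
Mass from O: 1 × 15.999 = 15.999 g/mol.
%O = 15.999 / 122.127 × 100 = 13.10%.

13.10%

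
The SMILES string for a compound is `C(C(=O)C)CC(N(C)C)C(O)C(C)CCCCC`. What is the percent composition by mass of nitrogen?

Atom tally by fragment:
  CH3COCH2 → C:3 H:5 O:1
  CH2 → C:1 H:2
  CH(N(CH3)2) → C:3 H:7 N:1
  CH(OH) → C:1 H:2 O:1
  CH(CH3) → C:2 H:4
  CH2 → C:1 H:2
  CH2 → C:1 H:2
  CH2 → C:1 H:2
  CH2 → C:1 H:2
  CH3 → C:1 H:3
Element totals:
  C: 15
  H: 31
  N: 1
  O: 2
Molecular formula: C15H31NO2.
Molar mass = 257.418 g/mol.
Mass from N: 1 × 14.007 = 14.007 g/mol.
%N = 14.007 / 257.418 × 100 = 5.44%.

5.44%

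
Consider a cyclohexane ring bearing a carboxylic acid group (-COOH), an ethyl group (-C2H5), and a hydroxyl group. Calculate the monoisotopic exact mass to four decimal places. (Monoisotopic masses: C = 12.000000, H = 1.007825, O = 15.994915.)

172.1099

Atom tally by fragment:
  cyclohexane ring core → C:6 H:12
  (− 3 ring H displaced by substituents)
  + COOH → C:1 H:1 O:2
  + C2H5 → C:2 H:5
  + OH → O:1 H:1
Element totals:
  C: 9
  H: 16
  O: 3
Molecular formula: C9H16O3.
  M = 9(12.0) + 16(1.007825) + 3(15.994915)
    = 108.000000 + 16.125200 + 47.984745 = 172.109945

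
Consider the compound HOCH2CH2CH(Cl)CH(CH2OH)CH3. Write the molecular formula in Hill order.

Atom tally by fragment:
  HOCH2CH2 → C:2 H:5 O:1
  CH(Cl) → C:1 H:1 Cl:1
  CH(CH2OH) → C:2 H:4 O:1
  CH3 → C:1 H:3
Element totals:
  C: 6
  H: 13
  Cl: 1
  O: 2

C6H13ClO2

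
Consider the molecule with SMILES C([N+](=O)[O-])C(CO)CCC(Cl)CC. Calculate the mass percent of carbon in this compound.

Atom tally by fragment:
  O2NCH2 → C:1 H:2 N:1 O:2
  CH(CH2OH) → C:2 H:4 O:1
  CH2 → C:1 H:2
  CH2 → C:1 H:2
  CH(Cl) → C:1 H:1 Cl:1
  CH2 → C:1 H:2
  CH3 → C:1 H:3
Element totals:
  C: 8
  H: 16
  Cl: 1
  N: 1
  O: 3
Molecular formula: C8H16ClNO3.
Molar mass = 209.670 g/mol.
Mass from C: 8 × 12.011 = 96.088 g/mol.
%C = 96.088 / 209.670 × 100 = 45.83%.

45.83%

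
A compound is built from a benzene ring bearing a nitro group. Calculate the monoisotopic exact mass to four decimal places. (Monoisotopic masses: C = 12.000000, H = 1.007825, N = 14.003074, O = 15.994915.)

Atom tally by fragment:
  benzene ring core → C:6 H:6
  (− 1 ring H displaced by substituents)
  + NO2 → N:1 O:2
Element totals:
  C: 6
  H: 5
  N: 1
  O: 2
Molecular formula: C6H5NO2.
  M = 6(12.0) + 5(1.007825) + 14.003074 + 2(15.994915)
    = 72.000000 + 5.039125 + 14.003074 + 31.989830 = 123.032029

123.0320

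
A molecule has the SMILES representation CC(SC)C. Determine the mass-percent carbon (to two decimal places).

Atom tally by fragment:
  CH3 → C:1 H:3
  CH(SCH3) → C:2 H:4 S:1
  CH3 → C:1 H:3
Element totals:
  C: 4
  H: 10
  S: 1
Molecular formula: C4H10S.
Molar mass = 90.184 g/mol.
Mass from C: 4 × 12.011 = 48.044 g/mol.
%C = 48.044 / 90.184 × 100 = 53.27%.

53.27%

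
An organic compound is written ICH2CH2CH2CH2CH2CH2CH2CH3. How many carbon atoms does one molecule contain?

8

Atom tally by fragment:
  ICH2 → C:1 H:2 I:1
  CH2 → C:1 H:2
  CH2 → C:1 H:2
  CH2 → C:1 H:2
  CH2 → C:1 H:2
  CH2 → C:1 H:2
  CH2 → C:1 H:2
  CH3 → C:1 H:3
Element totals:
  C: 8
  H: 17
  I: 1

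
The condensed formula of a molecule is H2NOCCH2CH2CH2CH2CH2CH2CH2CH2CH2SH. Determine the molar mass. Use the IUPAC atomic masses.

203.34 g/mol

Atom tally by fragment:
  H2NOCCH2 → C:2 H:4 O:1 N:1
  CH2 → C:1 H:2
  CH2 → C:1 H:2
  CH2 → C:1 H:2
  CH2 → C:1 H:2
  CH2 → C:1 H:2
  CH2 → C:1 H:2
  CH2 → C:1 H:2
  CH2SH → C:1 H:3 S:1
Element totals:
  C: 10
  H: 21
  N: 1
  O: 1
  S: 1
Molecular formula: C10H21NOS.
  M = 10(12.011) + 21(1.008) + 14.007 + 15.999 + 32.06
    = 120.110 + 21.168 + 14.007 + 15.999 + 32.060 = 203.344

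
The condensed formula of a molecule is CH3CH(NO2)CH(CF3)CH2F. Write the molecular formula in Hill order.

C5H7F4NO2

Atom tally by fragment:
  CH3 → C:1 H:3
  CH(NO2) → C:1 H:1 N:1 O:2
  CH(CF3) → C:2 H:1 F:3
  CH2F → C:1 H:2 F:1
Element totals:
  C: 5
  H: 7
  F: 4
  N: 1
  O: 2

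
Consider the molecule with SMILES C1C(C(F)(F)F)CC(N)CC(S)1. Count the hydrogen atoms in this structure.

12

Atom tally by fragment:
  cyclohexane ring core → C:6 H:12
  (− 3 ring H displaced by substituents)
  + CF3 → C:1 F:3
  + NH2 → N:1 H:2
  + SH → S:1 H:1
Element totals:
  C: 7
  H: 12
  F: 3
  N: 1
  S: 1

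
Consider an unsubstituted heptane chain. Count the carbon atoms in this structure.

7

Atom tally by fragment:
  CH3 → C:1 H:3
  CH2 → C:1 H:2
  CH2 → C:1 H:2
  CH2 → C:1 H:2
  CH2 → C:1 H:2
  CH2 → C:1 H:2
  CH3 → C:1 H:3
Element totals:
  C: 7
  H: 16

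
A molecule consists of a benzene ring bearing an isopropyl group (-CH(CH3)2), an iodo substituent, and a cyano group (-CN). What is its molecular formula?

Atom tally by fragment:
  benzene ring core → C:6 H:6
  (− 3 ring H displaced by substituents)
  + CH(CH3)2 → C:3 H:7
  + I → I:1
  + CN → C:1 N:1
Element totals:
  C: 10
  H: 10
  I: 1
  N: 1

C10H10IN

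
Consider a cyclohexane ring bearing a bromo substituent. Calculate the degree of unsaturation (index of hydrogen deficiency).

Atom tally by fragment:
  cyclohexane ring core → C:6 H:12
  (− 1 ring H displaced by substituents)
  + Br → Br:1
Element totals:
  C: 6
  H: 11
  Br: 1
Molecular formula: C6H11Br.
DoU = (2C + 2 + N − H − X) / 2 = (2·6 + 2 + 0 − 11 − 1) / 2 = 1.

1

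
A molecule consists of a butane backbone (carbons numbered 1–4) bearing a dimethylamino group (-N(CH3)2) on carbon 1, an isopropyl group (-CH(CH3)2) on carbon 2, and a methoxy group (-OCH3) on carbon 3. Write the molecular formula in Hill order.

Atom tally by fragment:
  (CH3)2NCH2 → C:3 H:8 N:1
  CH(CH(CH3)2) → C:4 H:8
  CH(OCH3) → C:2 H:4 O:1
  CH3 → C:1 H:3
Element totals:
  C: 10
  H: 23
  N: 1
  O: 1

C10H23NO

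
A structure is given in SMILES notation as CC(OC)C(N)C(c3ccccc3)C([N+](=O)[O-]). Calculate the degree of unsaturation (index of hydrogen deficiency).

Atom tally by fragment:
  CH3 → C:1 H:3
  CH(OCH3) → C:2 H:4 O:1
  CH(NH2) → C:1 H:3 N:1
  CH(C6H5) → C:7 H:6
  CH2NO2 → C:1 H:2 N:1 O:2
Element totals:
  C: 12
  H: 18
  N: 2
  O: 3
Molecular formula: C12H18N2O3.
DoU = (2C + 2 + N − H − X) / 2 = (2·12 + 2 + 2 − 18 − 0) / 2 = 5.

5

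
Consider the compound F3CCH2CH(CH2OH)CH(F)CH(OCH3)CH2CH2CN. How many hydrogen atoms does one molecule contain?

15

Element totals:
  C: 10
  H: 15
  F: 4
  N: 1
  O: 2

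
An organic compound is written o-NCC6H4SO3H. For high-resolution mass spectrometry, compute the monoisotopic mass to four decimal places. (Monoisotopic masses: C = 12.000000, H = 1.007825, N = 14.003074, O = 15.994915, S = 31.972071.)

182.9990

Element totals:
  C: 7
  H: 5
  N: 1
  O: 3
  S: 1
Molecular formula: C7H5NO3S.
  M = 7(12.0) + 5(1.007825) + 14.003074 + 3(15.994915) + 31.972071
    = 84.000000 + 5.039125 + 14.003074 + 47.984745 + 31.972071 = 182.999015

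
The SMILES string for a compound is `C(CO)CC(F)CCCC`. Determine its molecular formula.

C8H17FO

Atom tally by fragment:
  HOCH2CH2 → C:2 H:5 O:1
  CH2 → C:1 H:2
  CH(F) → C:1 H:1 F:1
  CH2 → C:1 H:2
  CH2 → C:1 H:2
  CH2 → C:1 H:2
  CH3 → C:1 H:3
Element totals:
  C: 8
  H: 17
  F: 1
  O: 1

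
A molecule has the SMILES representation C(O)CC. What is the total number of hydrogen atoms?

8

Atom tally by fragment:
  HOCH2 → C:1 H:3 O:1
  CH2 → C:1 H:2
  CH3 → C:1 H:3
Element totals:
  C: 3
  H: 8
  O: 1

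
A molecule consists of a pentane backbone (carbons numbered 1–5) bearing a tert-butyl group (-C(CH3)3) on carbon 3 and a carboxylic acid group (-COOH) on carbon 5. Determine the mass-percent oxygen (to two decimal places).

Atom tally by fragment:
  CH3 → C:1 H:3
  CH2 → C:1 H:2
  CH(C(CH3)3) → C:5 H:10
  CH2 → C:1 H:2
  CH2COOH → C:2 H:3 O:2
Element totals:
  C: 10
  H: 20
  O: 2
Molecular formula: C10H20O2.
Molar mass = 172.268 g/mol.
Mass from O: 2 × 15.999 = 31.998 g/mol.
%O = 31.998 / 172.268 × 100 = 18.57%.

18.57%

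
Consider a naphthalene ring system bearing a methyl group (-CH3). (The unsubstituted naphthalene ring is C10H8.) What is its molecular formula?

C11H10

Atom tally by fragment:
  naphthalene ring system core → C:10 H:8
  (− 1 ring H displaced by substituents)
  + CH3 → C:1 H:3
Element totals:
  C: 11
  H: 10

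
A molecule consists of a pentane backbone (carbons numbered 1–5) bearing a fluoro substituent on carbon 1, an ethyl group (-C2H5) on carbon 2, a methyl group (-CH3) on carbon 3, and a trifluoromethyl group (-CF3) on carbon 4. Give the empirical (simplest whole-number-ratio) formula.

C9H16F4

Atom tally by fragment:
  FCH2 → C:1 H:2 F:1
  CH(C2H5) → C:3 H:6
  CH(CH3) → C:2 H:4
  CH(CF3) → C:2 H:1 F:3
  CH3 → C:1 H:3
Element totals:
  C: 9
  H: 16
  F: 4
Molecular formula: C9H16F4.
gcd of subscripts (9, 4, 16) = 1, so the empirical formula equals the molecular formula.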